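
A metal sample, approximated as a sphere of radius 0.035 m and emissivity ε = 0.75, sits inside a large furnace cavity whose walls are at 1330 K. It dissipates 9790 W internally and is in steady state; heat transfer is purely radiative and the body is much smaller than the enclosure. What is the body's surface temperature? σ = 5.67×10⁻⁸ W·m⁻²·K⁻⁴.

For a small grey body in a large enclosure, net radiated power = εσA(T⁴ − T_w⁴).
Steady state: P = εσA(T⁴ − T_w⁴) with A = 4πr² = 0.01539 m².
T⁴ = P/(εσA) + T_w⁴ = 9790/(0.75·5.67×10⁻⁸·0.01539) + (1330)⁴
    = 1.496×10¹³ + 3.129×10¹² = 1.808×10¹³ K⁴.

T ≈ 2060 K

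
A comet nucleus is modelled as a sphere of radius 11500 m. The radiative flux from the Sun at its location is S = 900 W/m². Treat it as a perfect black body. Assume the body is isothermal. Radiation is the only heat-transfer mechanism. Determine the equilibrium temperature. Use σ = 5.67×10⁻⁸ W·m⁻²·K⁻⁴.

At equilibrium, absorbed power = emitted power.
Absorbing cross-section = πr² = 4.155×10⁸ m²; emitting surface = 4πr² = 1.662×10⁹ m² (ratio 4).
S·A_cross = εσ·A_surf·T⁴  ⇒  T⁴ = S/(4σ).
T⁴ = 1.00·900/(4·5.67×10⁻⁸) = 3.968×10⁹ K⁴.
T = (3.968×10⁹)^(1/4).

T ≈ 251 K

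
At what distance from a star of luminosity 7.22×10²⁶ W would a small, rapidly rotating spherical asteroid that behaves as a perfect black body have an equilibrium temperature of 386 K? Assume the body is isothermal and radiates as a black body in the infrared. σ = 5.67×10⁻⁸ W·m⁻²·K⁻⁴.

d ≈ 1.07×10¹¹ m

For an isothermal black-emitting sphere, (1−a)S·πr² = σ·4πr²·T⁴ ⇒ S = 4σT⁴/(1−a).
S = 4·5.67×10⁻⁸·(386)⁴/1.00 = 5035 W/m².
Flux falls as S = L/(4πd²), so d = √(L/(4πS)) = √(7.22×10²⁶/(4π·5035)).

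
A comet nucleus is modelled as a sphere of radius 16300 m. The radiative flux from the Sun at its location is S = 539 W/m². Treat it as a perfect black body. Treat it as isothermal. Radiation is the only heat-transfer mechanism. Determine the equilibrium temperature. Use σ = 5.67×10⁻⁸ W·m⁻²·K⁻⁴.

At equilibrium, absorbed power = emitted power.
Absorbing cross-section = πr² = 8.347×10⁸ m²; emitting surface = 4πr² = 3.339×10⁹ m² (ratio 4).
S·A_cross = εσ·A_surf·T⁴  ⇒  T⁴ = S/(4σ).
T⁴ = 1.00·539/(4·5.67×10⁻⁸) = 2.377×10⁹ K⁴.
T = (2.377×10⁹)^(1/4).

T ≈ 221 K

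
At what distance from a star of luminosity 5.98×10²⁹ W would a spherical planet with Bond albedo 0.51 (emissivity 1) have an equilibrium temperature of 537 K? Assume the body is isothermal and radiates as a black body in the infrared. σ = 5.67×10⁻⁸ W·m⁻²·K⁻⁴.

d ≈ 1.11×10¹² m

For an isothermal black-emitting sphere, (1−a)S·πr² = σ·4πr²·T⁴ ⇒ S = 4σT⁴/(1−a).
S = 4·5.67×10⁻⁸·(537)⁴/0.490 = 38490 W/m².
Flux falls as S = L/(4πd²), so d = √(L/(4πS)) = √(5.98×10²⁹/(4π·38490)).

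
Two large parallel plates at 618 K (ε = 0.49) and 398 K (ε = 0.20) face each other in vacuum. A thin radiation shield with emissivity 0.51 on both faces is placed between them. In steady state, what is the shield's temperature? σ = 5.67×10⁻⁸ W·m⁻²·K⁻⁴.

In steady state the net flux on the hot side equals that on the cold side.
σ(T₁⁴−T_s⁴)/D₁ = σ(T_s⁴−T₂⁴)/D₂, with D₁ = 1/ε₁+1/ε_s−1 = 3.002, D₂ = 1/ε_s+1/ε₂−1 = 5.961.
Solve for T_s⁴: T_s⁴ = (D₂·T₁⁴ + D₁·T₂⁴)/(D₁+D₂) = 1.054×10¹¹ K⁴.

T_s ≈ 570 K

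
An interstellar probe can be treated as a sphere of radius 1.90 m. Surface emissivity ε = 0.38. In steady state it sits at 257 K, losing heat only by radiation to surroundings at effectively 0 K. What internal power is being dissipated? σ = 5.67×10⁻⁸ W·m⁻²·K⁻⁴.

Steady state: P = εσA T⁴.
A = 4πr² = 45.36 m²; T⁴ = (257)⁴ = 4.362×10⁹ K⁴.
P = 0.38 × 5.67×10⁻⁸ × 45.36 × 4.362×10⁹.

P ≈ 4260 W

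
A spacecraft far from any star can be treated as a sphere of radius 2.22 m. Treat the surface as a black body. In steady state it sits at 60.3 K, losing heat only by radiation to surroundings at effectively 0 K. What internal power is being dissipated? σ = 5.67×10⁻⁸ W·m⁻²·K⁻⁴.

P ≈ 46.4 W

Steady state: P = εσA T⁴.
A = 4πr² = 61.93 m²; T⁴ = (60.3)⁴ = 1.322×10⁷ K⁴.
P = 1.0 × 5.67×10⁻⁸ × 61.93 × 1.322×10⁷.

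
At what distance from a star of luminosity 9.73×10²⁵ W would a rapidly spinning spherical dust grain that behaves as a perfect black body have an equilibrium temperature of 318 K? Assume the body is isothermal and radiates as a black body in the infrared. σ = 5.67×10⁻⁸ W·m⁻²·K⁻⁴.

d ≈ 5.78×10¹⁰ m

For an isothermal black-emitting sphere, (1−a)S·πr² = σ·4πr²·T⁴ ⇒ S = 4σT⁴/(1−a).
S = 4·5.67×10⁻⁸·(318)⁴/1.00 = 2319 W/m².
Flux falls as S = L/(4πd²), so d = √(L/(4πS)) = √(9.73×10²⁵/(4π·2319)).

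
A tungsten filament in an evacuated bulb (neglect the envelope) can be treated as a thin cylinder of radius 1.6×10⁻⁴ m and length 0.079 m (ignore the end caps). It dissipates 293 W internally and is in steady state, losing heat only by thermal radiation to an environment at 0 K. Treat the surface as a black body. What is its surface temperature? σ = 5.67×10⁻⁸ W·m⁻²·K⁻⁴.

Steady state: internal power = radiated power, P = εσA T⁴.
Radiating area A = 2πrL = 7.942×10⁻⁵ m².
T⁴ = P/(εσA) = 293/(1.0·5.67×10⁻⁸·7.942×10⁻⁵) = 6.507×10¹³ K⁴.
T = (6.507×10¹³)^(1/4).

T ≈ 2840 K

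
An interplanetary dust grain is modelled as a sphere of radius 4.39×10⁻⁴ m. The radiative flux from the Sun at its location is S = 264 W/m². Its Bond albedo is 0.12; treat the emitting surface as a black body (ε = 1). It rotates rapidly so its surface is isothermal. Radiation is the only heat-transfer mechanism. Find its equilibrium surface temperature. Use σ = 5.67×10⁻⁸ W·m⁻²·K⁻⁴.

At equilibrium, absorbed power = emitted power.
Absorbing cross-section = πr² = 6.055×10⁻⁷ m²; emitting surface = 4πr² = 2.422×10⁻⁶ m² (ratio 4).
(1−a)S·A_cross = εσ·A_surf·T⁴  ⇒  T⁴ = (1−a)S/(4σ).
T⁴ = 0.880·264/(4·5.67×10⁻⁸) = 1.024×10⁹ K⁴.
T = (1.024×10⁹)^(1/4).

T ≈ 179 K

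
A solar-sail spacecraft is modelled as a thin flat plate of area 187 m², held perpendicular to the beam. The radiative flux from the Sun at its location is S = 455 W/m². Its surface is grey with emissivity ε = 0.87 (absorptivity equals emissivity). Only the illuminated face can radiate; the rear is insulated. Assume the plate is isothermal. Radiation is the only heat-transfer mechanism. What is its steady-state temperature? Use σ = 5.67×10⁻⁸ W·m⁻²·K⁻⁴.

T ≈ 299 K

At equilibrium, absorbed power = emitted power.
Absorbing cross-section = A = 187.0 m²; emitting surface = A = 187.0 m² (ratio 1).
εS·A_cross = εσ·A_surf·T⁴  ⇒  T⁴ = S/(1σ)   (ε cancels).
T⁴ = 455/(1·5.67×10⁻⁸) = 8.025×10⁹ K⁴.
T = (8.025×10⁹)^(1/4).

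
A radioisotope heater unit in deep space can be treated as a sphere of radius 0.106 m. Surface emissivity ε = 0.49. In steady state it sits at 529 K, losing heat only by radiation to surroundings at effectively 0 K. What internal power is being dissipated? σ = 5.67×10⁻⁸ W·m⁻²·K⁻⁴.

Steady state: P = εσA T⁴.
A = 4πr² = 0.1412 m²; T⁴ = (529)⁴ = 7.831×10¹⁰ K⁴.
P = 0.49 × 5.67×10⁻⁸ × 0.1412 × 7.831×10¹⁰.

P ≈ 307 W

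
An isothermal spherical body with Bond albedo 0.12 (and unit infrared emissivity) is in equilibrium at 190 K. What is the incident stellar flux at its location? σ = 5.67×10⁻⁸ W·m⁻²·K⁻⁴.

S ≈ 336 W/m²

(1−a)S·πr² = σ·4πr²·T⁴ ⇒ S = 4σT⁴/(1−a).
S = 4·5.67×10⁻⁸·1.303×10⁹/0.880.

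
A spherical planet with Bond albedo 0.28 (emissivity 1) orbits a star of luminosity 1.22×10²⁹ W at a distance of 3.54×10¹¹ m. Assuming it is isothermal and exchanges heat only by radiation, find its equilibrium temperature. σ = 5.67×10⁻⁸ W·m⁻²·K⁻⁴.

First find the stellar flux at distance d: S = L/(4πd²) = 1.22×10²⁹/(4π·(3.54×10¹¹)²) = 77470 W/m².
For an isothermal sphere, absorbed (1−a)S·πr² = emitted σ·4πr²·T⁴, so T⁴ = (1−a)S/(4σ).
T⁴ = 0.720·77470/(4·5.67×10⁻⁸) = 2.459×10¹¹ K⁴.

T ≈ 704 K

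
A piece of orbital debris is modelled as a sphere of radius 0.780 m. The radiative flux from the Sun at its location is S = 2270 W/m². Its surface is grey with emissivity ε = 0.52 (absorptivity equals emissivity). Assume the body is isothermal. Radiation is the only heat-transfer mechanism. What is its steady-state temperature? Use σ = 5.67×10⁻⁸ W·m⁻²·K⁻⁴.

At equilibrium, absorbed power = emitted power.
Absorbing cross-section = πr² = 1.911 m²; emitting surface = 4πr² = 7.645 m² (ratio 4).
εS·A_cross = εσ·A_surf·T⁴  ⇒  T⁴ = S/(4σ)   (ε cancels).
T⁴ = 2270/(4·5.67×10⁻⁸) = 1.001×10¹⁰ K⁴.
T = (1.001×10¹⁰)^(1/4).

T ≈ 316 K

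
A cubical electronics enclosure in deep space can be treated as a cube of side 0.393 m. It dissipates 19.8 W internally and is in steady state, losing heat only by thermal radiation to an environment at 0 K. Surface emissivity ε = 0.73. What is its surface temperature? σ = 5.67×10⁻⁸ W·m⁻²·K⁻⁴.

T ≈ 151 K

Steady state: internal power = radiated power, P = εσA T⁴.
Radiating area A = 6L² = 0.9267 m².
T⁴ = P/(εσA) = 19.8/(0.73·5.67×10⁻⁸·0.9267) = 5.162×10⁸ K⁴.
T = (5.162×10⁸)^(1/4).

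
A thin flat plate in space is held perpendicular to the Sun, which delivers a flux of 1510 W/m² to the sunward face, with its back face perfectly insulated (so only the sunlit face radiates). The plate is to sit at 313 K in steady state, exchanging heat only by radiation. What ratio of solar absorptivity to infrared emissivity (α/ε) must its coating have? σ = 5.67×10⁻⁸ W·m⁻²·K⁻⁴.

α/ε ≈ 0.360

Balance: αS·A = εσ·1A·T⁴ ⇒ α/ε = σT⁴/S.
α/ε = 5.67×10⁻⁸·(313)⁴/1510 = 5.67×10⁻⁸·9.598×10⁹/1510.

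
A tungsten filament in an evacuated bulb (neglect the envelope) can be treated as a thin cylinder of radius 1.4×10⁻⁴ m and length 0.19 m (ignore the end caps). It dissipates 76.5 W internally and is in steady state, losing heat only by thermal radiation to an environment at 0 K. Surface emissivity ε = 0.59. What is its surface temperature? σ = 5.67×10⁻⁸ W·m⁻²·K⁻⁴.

T ≈ 1920 K

Steady state: internal power = radiated power, P = εσA T⁴.
Radiating area A = 2πrL = 1.671×10⁻⁴ m².
T⁴ = P/(εσA) = 76.5/(0.59·5.67×10⁻⁸·1.671×10⁻⁴) = 1.368×10¹³ K⁴.
T = (1.368×10¹³)^(1/4).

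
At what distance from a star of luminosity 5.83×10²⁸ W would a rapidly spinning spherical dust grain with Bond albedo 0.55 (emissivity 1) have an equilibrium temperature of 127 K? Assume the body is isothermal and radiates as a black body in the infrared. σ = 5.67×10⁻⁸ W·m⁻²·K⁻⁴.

For an isothermal black-emitting sphere, (1−a)S·πr² = σ·4πr²·T⁴ ⇒ S = 4σT⁴/(1−a).
S = 4·5.67×10⁻⁸·(127)⁴/0.450 = 131.1 W/m².
Flux falls as S = L/(4πd²), so d = √(L/(4πS)) = √(5.83×10²⁸/(4π·131.1)).

d ≈ 5.95×10¹² m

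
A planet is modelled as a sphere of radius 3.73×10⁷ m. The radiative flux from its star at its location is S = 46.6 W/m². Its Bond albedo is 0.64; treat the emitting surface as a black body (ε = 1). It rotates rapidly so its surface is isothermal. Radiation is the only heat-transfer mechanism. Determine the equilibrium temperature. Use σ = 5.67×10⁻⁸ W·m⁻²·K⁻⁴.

At equilibrium, absorbed power = emitted power.
Absorbing cross-section = πr² = 4.371×10¹⁵ m²; emitting surface = 4πr² = 1.748×10¹⁶ m² (ratio 4).
(1−a)S·A_cross = εσ·A_surf·T⁴  ⇒  T⁴ = (1−a)S/(4σ).
T⁴ = 0.360·46.6/(4·5.67×10⁻⁸) = 7.397×10⁷ K⁴.
T = (7.397×10⁷)^(1/4).

T ≈ 92.7 K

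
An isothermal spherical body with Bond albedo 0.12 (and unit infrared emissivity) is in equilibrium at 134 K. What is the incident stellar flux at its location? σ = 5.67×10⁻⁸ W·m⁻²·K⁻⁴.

S ≈ 83.1 W/m²

(1−a)S·πr² = σ·4πr²·T⁴ ⇒ S = 4σT⁴/(1−a).
S = 4·5.67×10⁻⁸·3.224×10⁸/0.880.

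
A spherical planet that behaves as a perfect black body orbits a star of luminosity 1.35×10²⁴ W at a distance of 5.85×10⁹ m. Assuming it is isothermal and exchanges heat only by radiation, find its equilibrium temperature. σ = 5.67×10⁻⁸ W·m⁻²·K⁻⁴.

T ≈ 343 K

First find the stellar flux at distance d: S = L/(4πd²) = 1.35×10²⁴/(4π·(5.85×10⁹)²) = 3139 W/m².
For an isothermal sphere, absorbed (1−a)S·πr² = emitted σ·4πr²·T⁴, so T⁴ = (1−a)S/(4σ).
T⁴ = 1.00·3139/(4·5.67×10⁻⁸) = 1.384×10¹⁰ K⁴.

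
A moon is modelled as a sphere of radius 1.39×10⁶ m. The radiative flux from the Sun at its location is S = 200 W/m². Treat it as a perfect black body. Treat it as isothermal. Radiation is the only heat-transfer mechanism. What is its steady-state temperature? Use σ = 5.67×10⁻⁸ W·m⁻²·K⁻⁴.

At equilibrium, absorbed power = emitted power.
Absorbing cross-section = πr² = 6.070×10¹² m²; emitting surface = 4πr² = 2.428×10¹³ m² (ratio 4).
S·A_cross = εσ·A_surf·T⁴  ⇒  T⁴ = S/(4σ).
T⁴ = 1.00·200/(4·5.67×10⁻⁸) = 8.818×10⁸ K⁴.
T = (8.818×10⁸)^(1/4).

T ≈ 172 K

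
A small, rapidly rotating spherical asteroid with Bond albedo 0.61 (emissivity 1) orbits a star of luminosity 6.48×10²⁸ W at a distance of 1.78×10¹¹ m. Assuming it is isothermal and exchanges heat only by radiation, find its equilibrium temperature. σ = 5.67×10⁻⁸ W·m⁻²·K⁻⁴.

T ≈ 727 K

First find the stellar flux at distance d: S = L/(4πd²) = 6.48×10²⁸/(4π·(1.78×10¹¹)²) = 1.628×10⁵ W/m².
For an isothermal sphere, absorbed (1−a)S·πr² = emitted σ·4πr²·T⁴, so T⁴ = (1−a)S/(4σ).
T⁴ = 0.390·1.628×10⁵/(4·5.67×10⁻⁸) = 2.799×10¹¹ K⁴.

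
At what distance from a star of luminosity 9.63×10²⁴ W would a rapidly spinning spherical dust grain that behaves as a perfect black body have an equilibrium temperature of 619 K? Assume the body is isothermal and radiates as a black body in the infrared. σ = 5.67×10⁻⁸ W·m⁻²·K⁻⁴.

d ≈ 4.80×10⁹ m

For an isothermal black-emitting sphere, (1−a)S·πr² = σ·4πr²·T⁴ ⇒ S = 4σT⁴/(1−a).
S = 4·5.67×10⁻⁸·(619)⁴/1.00 = 33300 W/m².
Flux falls as S = L/(4πd²), so d = √(L/(4πS)) = √(9.63×10²⁴/(4π·33300)).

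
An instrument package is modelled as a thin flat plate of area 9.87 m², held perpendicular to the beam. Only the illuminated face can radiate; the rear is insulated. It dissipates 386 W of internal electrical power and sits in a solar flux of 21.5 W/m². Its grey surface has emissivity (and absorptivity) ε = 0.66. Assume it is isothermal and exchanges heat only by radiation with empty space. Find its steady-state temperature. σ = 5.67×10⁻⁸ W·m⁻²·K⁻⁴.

At steady state, absorbed solar power + internal power = radiated power.
Absorbed: α·S·A_cross = 0.66·21.5·9.870 = 140.1 W (cross-section A).
Total input = 140.1 + 386 = 526.1 W.
Radiated: εσ·A_surf·T⁴ with A_surf = A = 9.870 m².
T⁴ = 526.1/(0.66·5.67×10⁻⁸·9.870) = 1.424×10⁹ K⁴.

T ≈ 194 K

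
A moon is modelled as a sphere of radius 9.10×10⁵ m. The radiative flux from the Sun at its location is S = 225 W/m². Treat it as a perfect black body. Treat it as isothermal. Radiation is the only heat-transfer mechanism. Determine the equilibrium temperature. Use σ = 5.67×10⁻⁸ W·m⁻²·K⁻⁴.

At equilibrium, absorbed power = emitted power.
Absorbing cross-section = πr² = 2.602×10¹² m²; emitting surface = 4πr² = 1.041×10¹³ m² (ratio 4).
S·A_cross = εσ·A_surf·T⁴  ⇒  T⁴ = S/(4σ).
T⁴ = 1.00·225/(4·5.67×10⁻⁸) = 9.921×10⁸ K⁴.
T = (9.921×10⁸)^(1/4).

T ≈ 177 K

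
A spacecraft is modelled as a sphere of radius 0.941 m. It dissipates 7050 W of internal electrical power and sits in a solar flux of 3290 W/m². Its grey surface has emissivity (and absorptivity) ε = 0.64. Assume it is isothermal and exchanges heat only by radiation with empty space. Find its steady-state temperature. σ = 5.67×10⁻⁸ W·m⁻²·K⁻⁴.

At steady state, absorbed solar power + internal power = radiated power.
Absorbed: α·S·A_cross = 0.64·3290·2.782 = 5857 W (cross-section πr²).
Total input = 5857 + 7050 = 12910 W.
Radiated: εσ·A_surf·T⁴ with A_surf = 4πr² = 11.13 m².
T⁴ = 12910/(0.64·5.67×10⁻⁸·11.13) = 3.197×10¹⁰ K⁴.

T ≈ 423 K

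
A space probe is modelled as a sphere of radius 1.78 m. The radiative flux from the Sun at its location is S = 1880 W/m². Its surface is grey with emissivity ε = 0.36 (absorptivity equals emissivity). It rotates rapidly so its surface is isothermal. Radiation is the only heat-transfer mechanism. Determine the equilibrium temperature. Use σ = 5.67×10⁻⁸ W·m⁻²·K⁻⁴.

At equilibrium, absorbed power = emitted power.
Absorbing cross-section = πr² = 9.954 m²; emitting surface = 4πr² = 39.82 m² (ratio 4).
εS·A_cross = εσ·A_surf·T⁴  ⇒  T⁴ = S/(4σ)   (ε cancels).
T⁴ = 1880/(4·5.67×10⁻⁸) = 8.289×10⁹ K⁴.
T = (8.289×10⁹)^(1/4).

T ≈ 302 K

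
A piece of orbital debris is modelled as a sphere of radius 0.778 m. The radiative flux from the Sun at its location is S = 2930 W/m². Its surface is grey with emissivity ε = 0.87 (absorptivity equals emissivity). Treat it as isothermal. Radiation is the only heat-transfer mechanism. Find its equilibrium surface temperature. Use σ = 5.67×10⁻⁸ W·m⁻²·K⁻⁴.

At equilibrium, absorbed power = emitted power.
Absorbing cross-section = πr² = 1.902 m²; emitting surface = 4πr² = 7.606 m² (ratio 4).
εS·A_cross = εσ·A_surf·T⁴  ⇒  T⁴ = S/(4σ)   (ε cancels).
T⁴ = 2930/(4·5.67×10⁻⁸) = 1.292×10¹⁰ K⁴.
T = (1.292×10¹⁰)^(1/4).

T ≈ 337 K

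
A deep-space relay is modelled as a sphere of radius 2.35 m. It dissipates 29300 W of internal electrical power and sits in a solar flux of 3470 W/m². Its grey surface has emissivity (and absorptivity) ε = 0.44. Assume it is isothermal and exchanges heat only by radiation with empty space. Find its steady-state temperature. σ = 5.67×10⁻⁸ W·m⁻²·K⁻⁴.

At steady state, absorbed solar power + internal power = radiated power.
Absorbed: α·S·A_cross = 0.44·3470·17.35 = 26490 W (cross-section πr²).
Total input = 26490 + 29300 = 55790 W.
Radiated: εσ·A_surf·T⁴ with A_surf = 4πr² = 69.40 m².
T⁴ = 55790/(0.44·5.67×10⁻⁸·69.40) = 3.222×10¹⁰ K⁴.

T ≈ 424 K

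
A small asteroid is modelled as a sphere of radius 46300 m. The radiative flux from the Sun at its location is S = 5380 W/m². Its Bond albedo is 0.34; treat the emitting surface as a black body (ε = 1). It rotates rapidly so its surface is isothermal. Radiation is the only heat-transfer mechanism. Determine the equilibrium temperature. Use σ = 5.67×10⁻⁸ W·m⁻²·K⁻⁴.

At equilibrium, absorbed power = emitted power.
Absorbing cross-section = πr² = 6.735×10⁹ m²; emitting surface = 4πr² = 2.694×10¹⁰ m² (ratio 4).
(1−a)S·A_cross = εσ·A_surf·T⁴  ⇒  T⁴ = (1−a)S/(4σ).
T⁴ = 0.660·5380/(4·5.67×10⁻⁸) = 1.566×10¹⁰ K⁴.
T = (1.566×10¹⁰)^(1/4).

T ≈ 354 K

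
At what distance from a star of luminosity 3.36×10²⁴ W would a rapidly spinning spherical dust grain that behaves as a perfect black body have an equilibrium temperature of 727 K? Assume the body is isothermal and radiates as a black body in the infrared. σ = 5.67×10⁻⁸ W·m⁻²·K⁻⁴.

For an isothermal black-emitting sphere, (1−a)S·πr² = σ·4πr²·T⁴ ⇒ S = 4σT⁴/(1−a).
S = 4·5.67×10⁻⁸·(727)⁴/1.00 = 63350 W/m².
Flux falls as S = L/(4πd²), so d = √(L/(4πS)) = √(3.36×10²⁴/(4π·63350)).

d ≈ 2.05×10⁹ m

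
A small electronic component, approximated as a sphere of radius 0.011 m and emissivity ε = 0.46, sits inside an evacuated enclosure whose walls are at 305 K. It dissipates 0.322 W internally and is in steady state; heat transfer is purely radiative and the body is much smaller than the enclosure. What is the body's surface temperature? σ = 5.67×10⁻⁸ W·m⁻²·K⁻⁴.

T ≈ 360 K

For a small grey body in a large enclosure, net radiated power = εσA(T⁴ − T_w⁴).
Steady state: P = εσA(T⁴ − T_w⁴) with A = 4πr² = 0.001521 m².
T⁴ = P/(εσA) + T_w⁴ = 0.322/(0.46·5.67×10⁻⁸·0.001521) + (305)⁴
    = 8.119×10⁹ + 8.654×10⁹ = 1.677×10¹⁰ K⁴.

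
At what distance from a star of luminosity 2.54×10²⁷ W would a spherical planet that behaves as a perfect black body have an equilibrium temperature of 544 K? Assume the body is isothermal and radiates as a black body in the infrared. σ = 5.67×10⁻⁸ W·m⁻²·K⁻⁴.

For an isothermal black-emitting sphere, (1−a)S·πr² = σ·4πr²·T⁴ ⇒ S = 4σT⁴/(1−a).
S = 4·5.67×10⁻⁸·(544)⁴/1.00 = 19860 W/m².
Flux falls as S = L/(4πd²), so d = √(L/(4πS)) = √(2.54×10²⁷/(4π·19860)).

d ≈ 1.01×10¹¹ m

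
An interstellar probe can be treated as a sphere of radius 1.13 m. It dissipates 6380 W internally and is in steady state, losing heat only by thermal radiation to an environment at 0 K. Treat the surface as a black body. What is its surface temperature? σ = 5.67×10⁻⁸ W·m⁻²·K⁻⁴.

Steady state: internal power = radiated power, P = εσA T⁴.
Radiating area A = 4πr² = 16.05 m².
T⁴ = P/(εσA) = 6380/(1.0·5.67×10⁻⁸·16.05) = 7.012×10⁹ K⁴.
T = (7.012×10⁹)^(1/4).

T ≈ 289 K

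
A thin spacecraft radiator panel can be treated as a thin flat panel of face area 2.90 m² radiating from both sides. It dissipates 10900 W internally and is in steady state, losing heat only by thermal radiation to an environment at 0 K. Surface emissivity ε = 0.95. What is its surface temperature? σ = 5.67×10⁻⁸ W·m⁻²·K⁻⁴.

T ≈ 432 K

Steady state: internal power = radiated power, P = εσA T⁴.
Radiating area A = 2·2.90 = 5.800 m².
T⁴ = P/(εσA) = 10900/(0.95·5.67×10⁻⁸·5.800) = 3.489×10¹⁰ K⁴.
T = (3.489×10¹⁰)^(1/4).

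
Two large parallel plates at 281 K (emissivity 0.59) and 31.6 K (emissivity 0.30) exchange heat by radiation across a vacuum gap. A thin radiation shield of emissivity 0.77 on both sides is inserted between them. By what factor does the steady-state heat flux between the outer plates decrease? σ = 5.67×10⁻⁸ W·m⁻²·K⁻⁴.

Without shield: q₀ = σΔ(T⁴)/(1/ε₁+1/ε₂−1) with denominator 4.028.
With shield the two gaps are in series; the resistances add: (1/ε₁+1/ε_s−1)+(1/ε_s+1/ε₂−1) = 1.994+3.632 = 5.626.
Heat-flux ratio q₀/q = 5.626/4.028.

factor ≈ 1.40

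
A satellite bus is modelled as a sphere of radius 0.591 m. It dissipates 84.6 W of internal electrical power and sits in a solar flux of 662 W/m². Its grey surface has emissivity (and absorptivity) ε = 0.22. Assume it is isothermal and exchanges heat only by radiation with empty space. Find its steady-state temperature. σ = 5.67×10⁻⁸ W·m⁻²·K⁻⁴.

At steady state, absorbed solar power + internal power = radiated power.
Absorbed: α·S·A_cross = 0.22·662·1.097 = 159.8 W (cross-section πr²).
Total input = 159.8 + 84.6 = 244.4 W.
Radiated: εσ·A_surf·T⁴ with A_surf = 4πr² = 4.389 m².
T⁴ = 244.4/(0.22·5.67×10⁻⁸·4.389) = 4.464×10⁹ K⁴.

T ≈ 258 K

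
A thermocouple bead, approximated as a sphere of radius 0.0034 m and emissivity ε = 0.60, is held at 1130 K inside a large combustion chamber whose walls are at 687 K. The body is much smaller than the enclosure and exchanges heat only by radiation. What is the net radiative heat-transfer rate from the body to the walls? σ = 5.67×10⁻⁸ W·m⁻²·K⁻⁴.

For a small grey body in a large enclosure: P_net = εσA(T_body⁴ − T_wall⁴).
A = 4πr² = 1.453×10⁻⁴ m²; T_body⁴ − T_wall⁴ = 1.630×10¹² − 2.228×10¹¹ = 1.408×10¹² K⁴.
|P_net| = 0.60·5.67×10⁻⁸·1.453×10⁻⁴·1.408×10¹².

P_net ≈ 6.96 W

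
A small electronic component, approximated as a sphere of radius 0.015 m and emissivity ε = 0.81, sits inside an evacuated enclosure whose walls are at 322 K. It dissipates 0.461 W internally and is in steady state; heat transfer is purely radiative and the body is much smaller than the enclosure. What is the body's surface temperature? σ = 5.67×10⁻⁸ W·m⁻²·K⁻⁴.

T ≈ 346 K

For a small grey body in a large enclosure, net radiated power = εσA(T⁴ − T_w⁴).
Steady state: P = εσA(T⁴ − T_w⁴) with A = 4πr² = 0.002827 m².
T⁴ = P/(εσA) + T_w⁴ = 0.461/(0.81·5.67×10⁻⁸·0.002827) + (322)⁴
    = 3.550×10⁹ + 1.075×10¹⁰ = 1.430×10¹⁰ K⁴.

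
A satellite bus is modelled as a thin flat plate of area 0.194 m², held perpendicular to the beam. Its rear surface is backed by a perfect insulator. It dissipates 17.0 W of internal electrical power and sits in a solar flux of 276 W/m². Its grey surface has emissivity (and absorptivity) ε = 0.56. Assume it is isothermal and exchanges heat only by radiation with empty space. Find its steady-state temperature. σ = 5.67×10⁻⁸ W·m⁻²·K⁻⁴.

T ≈ 296 K

At steady state, absorbed solar power + internal power = radiated power.
Absorbed: α·S·A_cross = 0.56·276·0.1940 = 29.98 W (cross-section A).
Total input = 29.98 + 17.0 = 46.98 W.
Radiated: εσ·A_surf·T⁴ with A_surf = A = 0.1940 m².
T⁴ = 46.98/(0.56·5.67×10⁻⁸·0.1940) = 7.628×10⁹ K⁴.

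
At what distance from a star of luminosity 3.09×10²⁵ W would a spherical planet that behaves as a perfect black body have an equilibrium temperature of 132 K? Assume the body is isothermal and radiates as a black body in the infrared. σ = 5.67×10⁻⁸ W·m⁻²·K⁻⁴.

d ≈ 1.89×10¹¹ m

For an isothermal black-emitting sphere, (1−a)S·πr² = σ·4πr²·T⁴ ⇒ S = 4σT⁴/(1−a).
S = 4·5.67×10⁻⁸·(132)⁴/1.00 = 68.86 W/m².
Flux falls as S = L/(4πd²), so d = √(L/(4πS)) = √(3.09×10²⁵/(4π·68.86)).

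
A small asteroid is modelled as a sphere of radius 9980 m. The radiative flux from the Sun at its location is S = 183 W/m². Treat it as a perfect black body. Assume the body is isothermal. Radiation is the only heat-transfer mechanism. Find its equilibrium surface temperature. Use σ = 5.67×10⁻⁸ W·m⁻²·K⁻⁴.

T ≈ 169 K

At equilibrium, absorbed power = emitted power.
Absorbing cross-section = πr² = 3.129×10⁸ m²; emitting surface = 4πr² = 1.252×10⁹ m² (ratio 4).
S·A_cross = εσ·A_surf·T⁴  ⇒  T⁴ = S/(4σ).
T⁴ = 1.00·183/(4·5.67×10⁻⁸) = 8.069×10⁸ K⁴.
T = (8.069×10⁸)^(1/4).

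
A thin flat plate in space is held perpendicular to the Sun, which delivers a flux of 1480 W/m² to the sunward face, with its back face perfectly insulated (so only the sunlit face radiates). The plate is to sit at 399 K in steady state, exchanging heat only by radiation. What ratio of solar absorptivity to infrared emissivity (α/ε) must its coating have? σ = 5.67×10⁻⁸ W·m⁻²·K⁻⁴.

α/ε ≈ 0.971

Balance: αS·A = εσ·1A·T⁴ ⇒ α/ε = σT⁴/S.
α/ε = 5.67×10⁻⁸·(399)⁴/1480 = 5.67×10⁻⁸·2.534×10¹⁰/1480.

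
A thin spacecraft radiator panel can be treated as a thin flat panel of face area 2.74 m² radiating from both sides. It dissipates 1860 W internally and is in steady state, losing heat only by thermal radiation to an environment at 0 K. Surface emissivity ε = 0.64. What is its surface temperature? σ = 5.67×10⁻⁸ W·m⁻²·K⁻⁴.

T ≈ 311 K

Steady state: internal power = radiated power, P = εσA T⁴.
Radiating area A = 2·2.74 = 5.480 m².
T⁴ = P/(εσA) = 1860/(0.64·5.67×10⁻⁸·5.480) = 9.353×10⁹ K⁴.
T = (9.353×10⁹)^(1/4).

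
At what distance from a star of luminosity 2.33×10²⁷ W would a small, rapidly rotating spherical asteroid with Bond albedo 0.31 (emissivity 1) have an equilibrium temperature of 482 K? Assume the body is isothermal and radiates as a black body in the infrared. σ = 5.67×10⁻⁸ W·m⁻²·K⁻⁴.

d ≈ 1.02×10¹¹ m

For an isothermal black-emitting sphere, (1−a)S·πr² = σ·4πr²·T⁴ ⇒ S = 4σT⁴/(1−a).
S = 4·5.67×10⁻⁸·(482)⁴/0.690 = 17740 W/m².
Flux falls as S = L/(4πd²), so d = √(L/(4πS)) = √(2.33×10²⁷/(4π·17740)).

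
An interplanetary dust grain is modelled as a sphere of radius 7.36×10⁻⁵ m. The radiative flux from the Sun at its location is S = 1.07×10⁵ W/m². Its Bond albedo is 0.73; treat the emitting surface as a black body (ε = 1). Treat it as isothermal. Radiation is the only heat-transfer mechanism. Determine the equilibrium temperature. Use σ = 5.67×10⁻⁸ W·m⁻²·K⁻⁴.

T ≈ 597 K

At equilibrium, absorbed power = emitted power.
Absorbing cross-section = πr² = 1.702×10⁻⁸ m²; emitting surface = 4πr² = 6.807×10⁻⁸ m² (ratio 4).
(1−a)S·A_cross = εσ·A_surf·T⁴  ⇒  T⁴ = (1−a)S/(4σ).
T⁴ = 0.270·1.07×10⁵/(4·5.67×10⁻⁸) = 1.274×10¹¹ K⁴.
T = (1.274×10¹¹)^(1/4).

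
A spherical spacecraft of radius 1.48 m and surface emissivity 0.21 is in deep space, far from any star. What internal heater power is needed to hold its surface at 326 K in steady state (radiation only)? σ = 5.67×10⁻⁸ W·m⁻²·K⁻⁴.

P = εσ·4πr²·T⁴.
4πr² = 27.53 m²; T⁴ = 1.129×10¹⁰ K⁴.
P = 0.21·5.67×10⁻⁸·27.53·1.129×10¹⁰.

P ≈ 3700 W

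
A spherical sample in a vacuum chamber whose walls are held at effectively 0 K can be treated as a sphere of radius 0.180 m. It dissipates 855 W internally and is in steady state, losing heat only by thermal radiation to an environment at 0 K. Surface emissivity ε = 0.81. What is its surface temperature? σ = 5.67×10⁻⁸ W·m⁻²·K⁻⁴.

Steady state: internal power = radiated power, P = εσA T⁴.
Radiating area A = 4πr² = 0.4072 m².
T⁴ = P/(εσA) = 855/(0.81·5.67×10⁻⁸·0.4072) = 4.572×10¹⁰ K⁴.
T = (4.572×10¹⁰)^(1/4).

T ≈ 462 K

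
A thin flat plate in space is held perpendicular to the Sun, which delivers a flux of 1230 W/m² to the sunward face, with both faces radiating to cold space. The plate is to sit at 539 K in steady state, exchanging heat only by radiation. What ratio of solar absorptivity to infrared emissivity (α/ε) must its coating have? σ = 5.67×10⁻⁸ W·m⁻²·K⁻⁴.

Balance: αS·A = εσ·2A·T⁴ ⇒ α/ε = 2σT⁴/S.
α/ε = 2·5.67×10⁻⁸·(539)⁴/1230 = 2·5.67×10⁻⁸·8.440×10¹⁰/1230.

α/ε ≈ 7.78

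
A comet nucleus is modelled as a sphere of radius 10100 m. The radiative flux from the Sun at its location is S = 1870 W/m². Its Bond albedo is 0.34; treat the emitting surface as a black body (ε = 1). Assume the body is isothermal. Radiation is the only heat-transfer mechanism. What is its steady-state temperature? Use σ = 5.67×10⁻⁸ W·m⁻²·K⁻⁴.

At equilibrium, absorbed power = emitted power.
Absorbing cross-section = πr² = 3.205×10⁸ m²; emitting surface = 4πr² = 1.282×10⁹ m² (ratio 4).
(1−a)S·A_cross = εσ·A_surf·T⁴  ⇒  T⁴ = (1−a)S/(4σ).
T⁴ = 0.660·1870/(4·5.67×10⁻⁸) = 5.442×10⁹ K⁴.
T = (5.442×10⁹)^(1/4).

T ≈ 272 K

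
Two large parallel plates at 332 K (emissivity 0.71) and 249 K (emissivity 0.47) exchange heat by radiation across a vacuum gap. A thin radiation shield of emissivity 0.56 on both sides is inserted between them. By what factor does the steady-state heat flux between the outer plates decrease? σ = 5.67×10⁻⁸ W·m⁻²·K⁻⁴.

Without shield: q₀ = σΔ(T⁴)/(1/ε₁+1/ε₂−1) with denominator 2.536.
With shield the two gaps are in series; the resistances add: (1/ε₁+1/ε_s−1)+(1/ε_s+1/ε₂−1) = 2.194+2.913 = 5.108.
Heat-flux ratio q₀/q = 5.108/2.536.

factor ≈ 2.01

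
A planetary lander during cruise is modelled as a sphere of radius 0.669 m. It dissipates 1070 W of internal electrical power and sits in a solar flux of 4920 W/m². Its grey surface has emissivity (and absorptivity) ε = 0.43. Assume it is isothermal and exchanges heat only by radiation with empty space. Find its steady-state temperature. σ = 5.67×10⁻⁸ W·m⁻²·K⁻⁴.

At steady state, absorbed solar power + internal power = radiated power.
Absorbed: α·S·A_cross = 0.43·4920·1.406 = 2975 W (cross-section πr²).
Total input = 2975 + 1070 = 4045 W.
Radiated: εσ·A_surf·T⁴ with A_surf = 4πr² = 5.624 m².
T⁴ = 4045/(0.43·5.67×10⁻⁸·5.624) = 2.950×10¹⁰ K⁴.

T ≈ 414 K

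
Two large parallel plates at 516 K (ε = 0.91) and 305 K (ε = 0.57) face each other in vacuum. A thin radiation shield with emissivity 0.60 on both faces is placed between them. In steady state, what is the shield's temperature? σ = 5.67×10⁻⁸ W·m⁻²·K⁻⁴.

T_s ≈ 460 K

In steady state the net flux on the hot side equals that on the cold side.
σ(T₁⁴−T_s⁴)/D₁ = σ(T_s⁴−T₂⁴)/D₂, with D₁ = 1/ε₁+1/ε_s−1 = 1.766, D₂ = 1/ε_s+1/ε₂−1 = 2.421.
Solve for T_s⁴: T_s⁴ = (D₂·T₁⁴ + D₁·T₂⁴)/(D₁+D₂) = 4.465×10¹⁰ K⁴.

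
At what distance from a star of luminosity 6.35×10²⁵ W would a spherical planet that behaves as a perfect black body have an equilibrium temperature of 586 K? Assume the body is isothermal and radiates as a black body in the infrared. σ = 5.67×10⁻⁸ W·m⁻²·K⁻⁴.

d ≈ 1.37×10¹⁰ m

For an isothermal black-emitting sphere, (1−a)S·πr² = σ·4πr²·T⁴ ⇒ S = 4σT⁴/(1−a).
S = 4·5.67×10⁻⁸·(586)⁴/1.00 = 26740 W/m².
Flux falls as S = L/(4πd²), so d = √(L/(4πS)) = √(6.35×10²⁵/(4π·26740)).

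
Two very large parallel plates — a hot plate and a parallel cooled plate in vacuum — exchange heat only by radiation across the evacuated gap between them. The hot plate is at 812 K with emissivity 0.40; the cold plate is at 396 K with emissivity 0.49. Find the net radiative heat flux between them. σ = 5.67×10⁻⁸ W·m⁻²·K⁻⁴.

For two infinite grey parallel plates, q = σ(T₁⁴ − T₂⁴)/(1/ε₁ + 1/ε₂ − 1).
T₁⁴ − T₂⁴ = 4.347×10¹¹ − 2.459×10¹⁰ = 4.101×10¹¹ K⁴.
1/ε₁ + 1/ε₂ − 1 = 2.500 + 2.041 − 1 = 3.541.
q = 5.67×10⁻⁸ × 4.101×10¹¹ / 3.541.

q ≈ 6570 W/m²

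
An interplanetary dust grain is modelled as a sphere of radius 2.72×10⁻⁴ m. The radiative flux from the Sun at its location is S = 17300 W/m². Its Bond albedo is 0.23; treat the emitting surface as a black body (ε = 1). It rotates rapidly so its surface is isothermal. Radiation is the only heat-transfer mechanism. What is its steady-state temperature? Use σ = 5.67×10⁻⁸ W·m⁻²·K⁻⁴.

At equilibrium, absorbed power = emitted power.
Absorbing cross-section = πr² = 2.324×10⁻⁷ m²; emitting surface = 4πr² = 9.297×10⁻⁷ m² (ratio 4).
(1−a)S·A_cross = εσ·A_surf·T⁴  ⇒  T⁴ = (1−a)S/(4σ).
T⁴ = 0.770·17300/(4·5.67×10⁻⁸) = 5.873×10¹⁰ K⁴.
T = (5.873×10¹⁰)^(1/4).

T ≈ 492 K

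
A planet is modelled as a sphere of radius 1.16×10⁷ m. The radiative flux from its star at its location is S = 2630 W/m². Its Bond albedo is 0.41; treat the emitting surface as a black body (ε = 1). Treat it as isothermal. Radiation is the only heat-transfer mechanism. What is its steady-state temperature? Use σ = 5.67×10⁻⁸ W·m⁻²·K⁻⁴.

T ≈ 288 K

At equilibrium, absorbed power = emitted power.
Absorbing cross-section = πr² = 4.227×10¹⁴ m²; emitting surface = 4πr² = 1.691×10¹⁵ m² (ratio 4).
(1−a)S·A_cross = εσ·A_surf·T⁴  ⇒  T⁴ = (1−a)S/(4σ).
T⁴ = 0.590·2630/(4·5.67×10⁻⁸) = 6.842×10⁹ K⁴.
T = (6.842×10⁹)^(1/4).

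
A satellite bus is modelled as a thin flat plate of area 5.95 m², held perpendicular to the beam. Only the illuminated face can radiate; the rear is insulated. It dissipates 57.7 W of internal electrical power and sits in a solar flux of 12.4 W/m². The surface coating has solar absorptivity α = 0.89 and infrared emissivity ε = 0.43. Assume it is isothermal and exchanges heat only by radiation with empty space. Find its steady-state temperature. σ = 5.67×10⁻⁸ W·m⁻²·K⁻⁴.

T ≈ 171 K

At steady state, absorbed solar power + internal power = radiated power.
Absorbed: α·S·A_cross = 0.89·12.4·5.950 = 65.66 W (cross-section A).
Total input = 65.66 + 57.7 = 123.4 W.
Radiated: εσ·A_surf·T⁴ with A_surf = A = 5.950 m².
T⁴ = 123.4/(0.43·5.67×10⁻⁸·5.950) = 8.504×10⁸ K⁴.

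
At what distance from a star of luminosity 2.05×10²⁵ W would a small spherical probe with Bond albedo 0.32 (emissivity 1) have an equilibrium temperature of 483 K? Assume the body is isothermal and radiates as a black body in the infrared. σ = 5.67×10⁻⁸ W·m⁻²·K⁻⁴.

For an isothermal black-emitting sphere, (1−a)S·πr² = σ·4πr²·T⁴ ⇒ S = 4σT⁴/(1−a).
S = 4·5.67×10⁻⁸·(483)⁴/0.680 = 18150 W/m².
Flux falls as S = L/(4πd²), so d = √(L/(4πS)) = √(2.05×10²⁵/(4π·18150)).

d ≈ 9.48×10⁹ m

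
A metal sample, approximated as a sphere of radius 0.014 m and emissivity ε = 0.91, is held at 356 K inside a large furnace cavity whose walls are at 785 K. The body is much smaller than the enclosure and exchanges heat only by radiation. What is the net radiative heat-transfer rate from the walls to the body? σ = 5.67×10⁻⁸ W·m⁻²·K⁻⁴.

P_net ≈ 46.2 W

For a small grey body in a large enclosure: P_net = εσA(T_body⁴ − T_wall⁴).
A = 4πr² = 0.002463 m²; T_body⁴ − T_wall⁴ = 1.606×10¹⁰ − 3.797×10¹¹ = -3.637×10¹¹ K⁴.
|P_net| = 0.91·5.67×10⁻⁸·0.002463·3.637×10¹¹.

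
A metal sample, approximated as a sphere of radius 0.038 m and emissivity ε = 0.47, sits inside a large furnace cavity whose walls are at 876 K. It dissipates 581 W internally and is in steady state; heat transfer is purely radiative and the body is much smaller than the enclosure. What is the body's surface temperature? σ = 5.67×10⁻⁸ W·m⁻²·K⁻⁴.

T ≈ 1160 K

For a small grey body in a large enclosure, net radiated power = εσA(T⁴ − T_w⁴).
Steady state: P = εσA(T⁴ − T_w⁴) with A = 4πr² = 0.01815 m².
T⁴ = P/(εσA) + T_w⁴ = 581/(0.47·5.67×10⁻⁸·0.01815) + (876)⁴
    = 1.201×10¹² + 5.889×10¹¹ = 1.790×10¹² K⁴.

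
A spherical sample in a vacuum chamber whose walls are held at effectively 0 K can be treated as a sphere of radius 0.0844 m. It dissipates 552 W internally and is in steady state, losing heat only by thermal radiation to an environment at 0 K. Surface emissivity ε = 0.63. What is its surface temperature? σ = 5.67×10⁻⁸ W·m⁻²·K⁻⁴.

T ≈ 645 K

Steady state: internal power = radiated power, P = εσA T⁴.
Radiating area A = 4πr² = 0.08951 m².
T⁴ = P/(εσA) = 552/(0.63·5.67×10⁻⁸·0.08951) = 1.726×10¹¹ K⁴.
T = (1.726×10¹¹)^(1/4).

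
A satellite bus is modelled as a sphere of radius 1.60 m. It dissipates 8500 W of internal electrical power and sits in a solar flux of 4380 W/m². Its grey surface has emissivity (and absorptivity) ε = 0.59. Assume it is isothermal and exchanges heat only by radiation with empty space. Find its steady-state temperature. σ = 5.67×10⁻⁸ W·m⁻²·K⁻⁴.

T ≈ 406 K

At steady state, absorbed solar power + internal power = radiated power.
Absorbed: α·S·A_cross = 0.59·4380·8.042 = 20780 W (cross-section πr²).
Total input = 20780 + 8500 = 29280 W.
Radiated: εσ·A_surf·T⁴ with A_surf = 4πr² = 32.17 m².
T⁴ = 29280/(0.59·5.67×10⁻⁸·32.17) = 2.721×10¹⁰ K⁴.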